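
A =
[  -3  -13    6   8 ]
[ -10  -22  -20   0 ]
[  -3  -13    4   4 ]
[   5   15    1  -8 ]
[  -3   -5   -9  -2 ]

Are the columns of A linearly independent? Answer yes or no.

Row reduce A to echelon form.
R2 ← R2 − (10/3)·R1: [0, 64/3, -40, -80/3]
R3 ← R3 − R1: [0, 0, -2, -4]
R4 ← R4 + (5/3)·R1: [0, -20/3, 11, 16/3]
R5 ← R5 − R1: [0, 8, -15, -10]
R4 ← R4 + (5/16)·R2: [0, 0, -3/2, -3]
R5 ← R5 − (3/8)·R2: [0, 0, 0, 0]
R4 ← R4 − (3/4)·R3: [0, 0, 0, 0]
3 pivots among 4 columns.
Only 3 < 4 pivot columns, so the columns are linearly dependent.

no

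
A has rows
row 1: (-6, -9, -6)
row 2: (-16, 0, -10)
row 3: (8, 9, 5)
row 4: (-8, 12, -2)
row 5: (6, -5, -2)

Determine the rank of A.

Row reduce to echelon form.
R2 ← R2 − (8/3)·R1: [0, 24, 6]
R3 ← R3 + (4/3)·R1: [0, -3, -3]
R4 ← R4 − (4/3)·R1: [0, 24, 6]
R5 ← R5 + R1: [0, -14, -8]
R3 ← R3 + (1/8)·R2: [0, 0, -9/4]
R4 ← R4 − R2: [0, 0, 0]
R5 ← R5 + (7/12)·R2: [0, 0, -9/2]
R5 ← R5 − (2)·R3: [0, 0, 0]
Echelon form has 3 nonzero rows, so rank(A) = 3.

3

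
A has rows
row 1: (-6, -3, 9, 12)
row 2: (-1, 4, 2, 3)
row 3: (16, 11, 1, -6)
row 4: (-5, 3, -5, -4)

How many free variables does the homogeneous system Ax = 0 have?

Row reduce to echelon form.
R2 ← R2 − (1/6)·R1: [0, 9/2, 1/2, 1]
R3 ← R3 + (8/3)·R1: [0, 3, 25, 26]
R4 ← R4 − (5/6)·R1: [0, 11/2, -25/2, -14]
R3 ← R3 − (2/3)·R2: [0, 0, 74/3, 76/3]
R4 ← R4 − (11/9)·R2: [0, 0, -118/9, -137/9]
R4 ← R4 + (59/111)·R3: [0, 0, 0, -65/37]
4 nonzero rows, so rank(A) = 4.
A has 4 columns; by rank–nullity, nullity = 4 − 4 = 0.

0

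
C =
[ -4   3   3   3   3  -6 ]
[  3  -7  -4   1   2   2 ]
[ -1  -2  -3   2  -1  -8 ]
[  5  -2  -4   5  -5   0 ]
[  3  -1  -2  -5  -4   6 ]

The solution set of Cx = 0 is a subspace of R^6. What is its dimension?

2

Row reduce to echelon form.
R2 ← R2 + (3/4)·R1: [0, -19/4, -7/4, 13/4, 17/4, -5/2]
R3 ← R3 − (1/4)·R1: [0, -11/4, -15/4, 5/4, -7/4, -13/2]
R4 ← R4 + (5/4)·R1: [0, 7/4, -1/4, 35/4, -5/4, -15/2]
R5 ← R5 + (3/4)·R1: [0, 5/4, 1/4, -11/4, -7/4, 3/2]
R3 ← R3 − (11/19)·R2: [0, 0, -52/19, -12/19, -80/19, -96/19]
R4 ← R4 + (7/19)·R2: [0, 0, -17/19, 189/19, 6/19, -160/19]
R5 ← R5 + (5/19)·R2: [0, 0, -4/19, -36/19, -12/19, 16/19]
R4 ← R4 − (17/52)·R3: [0, 0, 0, 132/13, 22/13, -88/13]
R5 ← R5 − (1/13)·R3: [0, 0, 0, -24/13, -4/13, 16/13]
R5 ← R5 + (2/11)·R4: [0, 0, 0, 0, 0, 0]
4 nonzero rows, so rank(C) = 4.
C has 6 columns; by rank–nullity, nullity = 6 − 4 = 2.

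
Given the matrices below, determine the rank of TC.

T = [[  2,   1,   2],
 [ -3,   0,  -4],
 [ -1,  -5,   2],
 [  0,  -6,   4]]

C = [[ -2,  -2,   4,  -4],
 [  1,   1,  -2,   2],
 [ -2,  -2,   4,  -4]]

1

First compute TC:
[[ -7,  -7,  14, -14],
 [ 14,  14, -28,  28],
 [ -7,  -7,  14, -14],
 [-14, -14,  28, -28]]
Now row reduce the product.
R2 ← R2 + (2)·R1: [0, 0, 0, 0]
R3 ← R3 − R1: [0, 0, 0, 0]
R4 ← R4 − (2)·R1: [0, 0, 0, 0]
1 nonzero row, so rank(TC) = 1.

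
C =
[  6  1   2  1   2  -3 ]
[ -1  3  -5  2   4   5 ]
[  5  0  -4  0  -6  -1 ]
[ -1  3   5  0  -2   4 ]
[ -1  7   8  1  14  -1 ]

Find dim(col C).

5

Row reduce to echelon form.
R2 ← R2 + (1/6)·R1: [0, 19/6, -14/3, 13/6, 13/3, 9/2]
R3 ← R3 − (5/6)·R1: [0, -5/6, -17/3, -5/6, -23/3, 3/2]
R4 ← R4 + (1/6)·R1: [0, 19/6, 16/3, 1/6, -5/3, 7/2]
R5 ← R5 + (1/6)·R1: [0, 43/6, 25/3, 7/6, 43/3, -3/2]
R3 ← R3 + (5/19)·R2: [0, 0, -131/19, -5/19, -124/19, 51/19]
R4 ← R4 − R2: [0, 0, 10, -2, -6, -1]
R5 ← R5 − (43/19)·R2: [0, 0, 359/19, -71/19, 86/19, -222/19]
R4 ← R4 + (190/131)·R3: [0, 0, 0, -312/131, -2026/131, 379/131]
R5 ← R5 + (359/131)·R3: [0, 0, 0, -584/131, -1750/131, -567/131]
R5 ← R5 − (73/39)·R4: [0, 0, 0, 0, 608/39, -380/39]
Echelon form has 5 nonzero rows, so rank(C) = 5.
The column space has dimension equal to the rank: 5.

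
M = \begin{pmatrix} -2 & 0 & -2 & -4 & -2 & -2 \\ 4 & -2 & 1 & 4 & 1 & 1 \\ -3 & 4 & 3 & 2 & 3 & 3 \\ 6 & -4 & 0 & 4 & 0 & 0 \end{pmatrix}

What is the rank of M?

2

Row reduce to echelon form.
R2 ← R2 + (2)·R1: [0, -2, -3, -4, -3, -3]
R3 ← R3 − (3/2)·R1: [0, 4, 6, 8, 6, 6]
R4 ← R4 + (3)·R1: [0, -4, -6, -8, -6, -6]
R3 ← R3 + (2)·R2: [0, 0, 0, 0, 0, 0]
R4 ← R4 − (2)·R2: [0, 0, 0, 0, 0, 0]
Echelon form has 2 nonzero rows, so rank(M) = 2.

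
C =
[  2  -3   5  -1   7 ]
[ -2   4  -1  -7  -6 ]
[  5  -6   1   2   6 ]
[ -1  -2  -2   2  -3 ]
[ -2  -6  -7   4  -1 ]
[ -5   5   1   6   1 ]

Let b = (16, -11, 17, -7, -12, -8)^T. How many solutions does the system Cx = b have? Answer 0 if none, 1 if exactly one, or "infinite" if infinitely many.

1

Row reduce the augmented matrix [C | b].
R2 ← R2 + R1: [0, 1, 4, -8, 1, 5]
R3 ← R3 − (5/2)·R1: [0, 3/2, -23/2, 9/2, -23/2, -23]
R4 ← R4 + (1/2)·R1: [0, -7/2, 1/2, 3/2, 1/2, 1]
R5 ← R5 + R1: [0, -9, -2, 3, 6, 4]
R6 ← R6 + (5/2)·R1: [0, -5/2, 27/2, 7/2, 37/2, 32]
R3 ← R3 − (3/2)·R2: [0, 0, -35/2, 33/2, -13, -61/2]
R4 ← R4 + (7/2)·R2: [0, 0, 29/2, -53/2, 4, 37/2]
R5 ← R5 + (9)·R2: [0, 0, 34, -69, 15, 49]
R6 ← R6 + (5/2)·R2: [0, 0, 47/2, -33/2, 21, 89/2]
R4 ← R4 + (29/35)·R3: [0, 0, 0, -449/35, -237/35, -237/35]
R5 ← R5 + (68/35)·R3: [0, 0, 0, -1293/35, -359/35, -359/35]
R6 ← R6 + (47/35)·R3: [0, 0, 0, 198/35, 124/35, 124/35]
R5 ← R5 − (1293/449)·R4: [0, 0, 0, 0, 4150/449, 4150/449]
R6 ← R6 + (198/449)·R4: [0, 0, 0, 0, 250/449, 250/449]
R6 ← R6 − (5/83)·R5: [0, 0, 0, 0, 0, 0]
The echelon form has 5 nonzero rows, and every pivot lies in the first 5 columns, so rank(C) = rank([C|b]) = 5.
The system is consistent.
rank = 5 = number of unknowns, so the solution is unique.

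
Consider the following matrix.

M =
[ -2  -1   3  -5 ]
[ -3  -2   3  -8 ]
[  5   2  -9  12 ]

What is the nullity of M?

Row reduce to echelon form.
R2 ← R2 − (3/2)·R1: [0, -1/2, -3/2, -1/2]
R3 ← R3 + (5/2)·R1: [0, -1/2, -3/2, -1/2]
R3 ← R3 − R2: [0, 0, 0, 0]
2 nonzero rows, so rank(M) = 2.
M has 4 columns; by rank–nullity, nullity = 4 − 2 = 2.

2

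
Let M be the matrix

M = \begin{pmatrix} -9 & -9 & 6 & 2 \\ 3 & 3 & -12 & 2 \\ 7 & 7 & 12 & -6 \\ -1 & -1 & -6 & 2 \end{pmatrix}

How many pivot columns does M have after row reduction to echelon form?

2

Row reduce to echelon form.
R2 ← R2 + (1/3)·R1: [0, 0, -10, 8/3]
R3 ← R3 + (7/9)·R1: [0, 0, 50/3, -40/9]
R4 ← R4 − (1/9)·R1: [0, 0, -20/3, 16/9]
R3 ← R3 + (5/3)·R2: [0, 0, 0, 0]
R4 ← R4 − (2/3)·R2: [0, 0, 0, 0]
Echelon form has 2 nonzero rows, so rank(M) = 2.
Each nonzero row contributes one pivot column: 2 pivot columns.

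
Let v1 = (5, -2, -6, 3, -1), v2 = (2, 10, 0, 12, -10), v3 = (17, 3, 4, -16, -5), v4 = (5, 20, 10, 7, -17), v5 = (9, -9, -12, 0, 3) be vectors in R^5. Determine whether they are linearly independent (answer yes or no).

Form the matrix with these vectors as rows and row reduce.
R2 ← R2 − (2/5)·R1: [0, 54/5, 12/5, 54/5, -48/5]
R3 ← R3 − (17/5)·R1: [0, 49/5, 122/5, -131/5, -8/5]
R4 ← R4 − R1: [0, 22, 16, 4, -16]
R5 ← R5 − (9/5)·R1: [0, -27/5, -6/5, -27/5, 24/5]
R3 ← R3 − (49/54)·R2: [0, 0, 200/9, -36, 64/9]
R4 ← R4 − (55/27)·R2: [0, 0, 100/9, -18, 32/9]
R5 ← R5 + (1/2)·R2: [0, 0, 0, 0, 0]
R4 ← R4 − (1/2)·R3: [0, 0, 0, 0, 0]
3 nonzero rows, so the 5 vectors span a space of dimension 3.
Since 3 < 5, the vectors are linearly dependent.

no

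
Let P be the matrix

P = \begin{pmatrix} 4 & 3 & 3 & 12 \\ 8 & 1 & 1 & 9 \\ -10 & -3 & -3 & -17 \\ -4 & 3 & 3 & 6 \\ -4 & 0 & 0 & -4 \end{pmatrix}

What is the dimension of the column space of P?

Row reduce to echelon form.
R2 ← R2 − (2)·R1: [0, -5, -5, -15]
R3 ← R3 + (5/2)·R1: [0, 9/2, 9/2, 13]
R4 ← R4 + R1: [0, 6, 6, 18]
R5 ← R5 + R1: [0, 3, 3, 8]
R3 ← R3 + (9/10)·R2: [0, 0, 0, -1/2]
R4 ← R4 + (6/5)·R2: [0, 0, 0, 0]
R5 ← R5 + (3/5)·R2: [0, 0, 0, -1]
R5 ← R5 − (2)·R3: [0, 0, 0, 0]
Echelon form has 3 nonzero rows, so rank(P) = 3.
The column space has dimension equal to the rank: 3.

3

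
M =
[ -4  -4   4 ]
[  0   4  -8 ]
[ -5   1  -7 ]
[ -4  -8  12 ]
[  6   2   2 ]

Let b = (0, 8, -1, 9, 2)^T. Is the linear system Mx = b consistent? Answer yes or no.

no

Row reduce the augmented matrix [M | b].
R3 ← R3 − (5/4)·R1: [0, 6, -12, -1]
R4 ← R4 − R1: [0, -4, 8, 9]
R5 ← R5 + (3/2)·R1: [0, -4, 8, 2]
R3 ← R3 − (3/2)·R2: [0, 0, 0, -13]
R4 ← R4 + R2: [0, 0, 0, 17]
R5 ← R5 + R2: [0, 0, 0, 10]
R4 ← R4 + (17/13)·R3: [0, 0, 0, 0]
R5 ← R5 + (10/13)·R3: [0, 0, 0, 0]
The echelon form has 3 nonzero rows; the last pivot sits in the augmented column, so rank(M) = 2 but rank([M|b]) = 3.
Since the ranks differ, the system is inconsistent.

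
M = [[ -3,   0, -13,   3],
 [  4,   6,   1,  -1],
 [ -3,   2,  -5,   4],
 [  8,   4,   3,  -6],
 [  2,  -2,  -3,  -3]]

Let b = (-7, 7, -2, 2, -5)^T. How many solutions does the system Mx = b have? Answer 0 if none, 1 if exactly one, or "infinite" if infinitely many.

Row reduce the augmented matrix [M | b].
R2 ← R2 + (4/3)·R1: [0, 6, -49/3, 3, -7/3]
R3 ← R3 − R1: [0, 2, 8, 1, 5]
R4 ← R4 + (8/3)·R1: [0, 4, -95/3, 2, -50/3]
R5 ← R5 + (2/3)·R1: [0, -2, -35/3, -1, -29/3]
R3 ← R3 − (1/3)·R2: [0, 0, 121/9, 0, 52/9]
R4 ← R4 − (2/3)·R2: [0, 0, -187/9, 0, -136/9]
R5 ← R5 + (1/3)·R2: [0, 0, -154/9, 0, -94/9]
R4 ← R4 + (17/11)·R3: [0, 0, 0, 0, -68/11]
R5 ← R5 + (14/11)·R3: [0, 0, 0, 0, -34/11]
R5 ← R5 − (1/2)·R4: [0, 0, 0, 0, 0]
The echelon form has 4 nonzero rows; the last pivot sits in the augmented column, so rank(M) = 3 but rank([M|b]) = 4.
Since the ranks differ, the system is inconsistent.
It has no solutions.

0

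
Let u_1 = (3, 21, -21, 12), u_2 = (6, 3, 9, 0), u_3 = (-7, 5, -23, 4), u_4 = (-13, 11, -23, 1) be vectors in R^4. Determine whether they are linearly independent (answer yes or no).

yes

Form the matrix with these vectors as rows and row reduce.
R2 ← R2 − (2)·R1: [0, -39, 51, -24]
R3 ← R3 + (7/3)·R1: [0, 54, -72, 32]
R4 ← R4 + (13/3)·R1: [0, 102, -114, 53]
R3 ← R3 + (18/13)·R2: [0, 0, -18/13, -16/13]
R4 ← R4 + (34/13)·R2: [0, 0, 252/13, -127/13]
R4 ← R4 + (14)·R3: [0, 0, 0, -27]
4 nonzero rows, so the 4 vectors span a space of dimension 4.
Since 4 = 4, the vectors are linearly independent.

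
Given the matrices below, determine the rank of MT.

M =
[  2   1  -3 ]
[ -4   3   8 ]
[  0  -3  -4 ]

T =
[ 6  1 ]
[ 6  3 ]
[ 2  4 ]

First compute MT:
[[ 12,  -7],
 [ 10,  37],
 [-26, -25]]
Now row reduce the product.
R2 ← R2 − (5/6)·R1: [0, 257/6]
R3 ← R3 + (13/6)·R1: [0, -241/6]
R3 ← R3 + (241/257)·R2: [0, 0]
2 nonzero rows, so rank(MT) = 2.

2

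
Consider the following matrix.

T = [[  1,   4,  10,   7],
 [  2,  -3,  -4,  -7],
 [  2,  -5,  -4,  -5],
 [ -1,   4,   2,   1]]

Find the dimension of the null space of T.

Row reduce to echelon form.
R2 ← R2 − (2)·R1: [0, -11, -24, -21]
R3 ← R3 − (2)·R1: [0, -13, -24, -19]
R4 ← R4 + R1: [0, 8, 12, 8]
R3 ← R3 − (13/11)·R2: [0, 0, 48/11, 64/11]
R4 ← R4 + (8/11)·R2: [0, 0, -60/11, -80/11]
R4 ← R4 + (5/4)·R3: [0, 0, 0, 0]
3 nonzero rows, so rank(T) = 3.
T has 4 columns; by rank–nullity, nullity = 4 − 3 = 1.

1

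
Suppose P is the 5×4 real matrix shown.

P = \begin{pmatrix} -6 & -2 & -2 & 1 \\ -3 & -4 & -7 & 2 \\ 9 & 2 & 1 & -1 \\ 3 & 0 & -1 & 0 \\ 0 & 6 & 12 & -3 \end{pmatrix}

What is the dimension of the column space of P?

Row reduce to echelon form.
R2 ← R2 − (1/2)·R1: [0, -3, -6, 3/2]
R3 ← R3 + (3/2)·R1: [0, -1, -2, 1/2]
R4 ← R4 + (1/2)·R1: [0, -1, -2, 1/2]
R3 ← R3 − (1/3)·R2: [0, 0, 0, 0]
R4 ← R4 − (1/3)·R2: [0, 0, 0, 0]
R5 ← R5 + (2)·R2: [0, 0, 0, 0]
Echelon form has 2 nonzero rows, so rank(P) = 2.
The column space has dimension equal to the rank: 2.

2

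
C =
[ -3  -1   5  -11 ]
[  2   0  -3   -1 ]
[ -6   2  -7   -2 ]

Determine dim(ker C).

1

Row reduce to echelon form.
R2 ← R2 + (2/3)·R1: [0, -2/3, 1/3, -25/3]
R3 ← R3 − (2)·R1: [0, 4, -17, 20]
R3 ← R3 + (6)·R2: [0, 0, -15, -30]
3 nonzero rows, so rank(C) = 3.
C has 4 columns; by rank–nullity, nullity = 4 − 3 = 1.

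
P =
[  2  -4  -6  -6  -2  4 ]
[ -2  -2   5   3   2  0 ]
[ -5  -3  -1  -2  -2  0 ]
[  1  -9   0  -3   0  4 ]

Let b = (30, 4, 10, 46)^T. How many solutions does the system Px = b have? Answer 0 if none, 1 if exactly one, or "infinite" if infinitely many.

infinite

Row reduce the augmented matrix [P | b].
R2 ← R2 + R1: [0, -6, -1, -3, 0, 4, 34]
R3 ← R3 + (5/2)·R1: [0, -13, -16, -17, -7, 10, 85]
R4 ← R4 − (1/2)·R1: [0, -7, 3, 0, 1, 2, 31]
R3 ← R3 − (13/6)·R2: [0, 0, -83/6, -21/2, -7, 4/3, 34/3]
R4 ← R4 − (7/6)·R2: [0, 0, 25/6, 7/2, 1, -8/3, -26/3]
R4 ← R4 + (25/83)·R3: [0, 0, 0, 28/83, -92/83, -188/83, -436/83]
The echelon form has 4 nonzero rows, and every pivot lies in the first 6 columns, so rank(P) = rank([P|b]) = 4.
The system is consistent.
rank = 4 < 6 unknowns, so there are infinitely many solutions.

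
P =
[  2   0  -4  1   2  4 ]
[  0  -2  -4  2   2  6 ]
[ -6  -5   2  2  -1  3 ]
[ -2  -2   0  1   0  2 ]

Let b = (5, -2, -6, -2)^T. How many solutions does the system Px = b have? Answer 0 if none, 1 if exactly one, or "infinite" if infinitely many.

Row reduce the augmented matrix [P | b].
R3 ← R3 + (3)·R1: [0, -5, -10, 5, 5, 15, 9]
R4 ← R4 + R1: [0, -2, -4, 2, 2, 6, 3]
R3 ← R3 − (5/2)·R2: [0, 0, 0, 0, 0, 0, 14]
R4 ← R4 − R2: [0, 0, 0, 0, 0, 0, 5]
R4 ← R4 − (5/14)·R3: [0, 0, 0, 0, 0, 0, 0]
The echelon form has 3 nonzero rows; the last pivot sits in the augmented column, so rank(P) = 2 but rank([P|b]) = 3.
Since the ranks differ, the system is inconsistent.
It has no solutions.

0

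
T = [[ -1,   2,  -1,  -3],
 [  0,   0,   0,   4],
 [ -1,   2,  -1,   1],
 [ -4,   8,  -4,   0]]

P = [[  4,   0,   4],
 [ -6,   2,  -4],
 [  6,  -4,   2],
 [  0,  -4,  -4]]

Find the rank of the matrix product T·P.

2

First compute TP:
[[-22,  20,  -2],
 [  0, -16, -16],
 [-22,   4, -18],
 [-88,  32, -56]]
Now row reduce the product.
R3 ← R3 − R1: [0, -16, -16]
R4 ← R4 − (4)·R1: [0, -48, -48]
R3 ← R3 − R2: [0, 0, 0]
R4 ← R4 − (3)·R2: [0, 0, 0]
2 nonzero rows, so rank(TP) = 2.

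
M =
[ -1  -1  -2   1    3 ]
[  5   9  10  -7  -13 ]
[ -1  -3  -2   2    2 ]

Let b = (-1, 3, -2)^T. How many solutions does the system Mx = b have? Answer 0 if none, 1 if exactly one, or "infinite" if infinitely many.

0

Row reduce the augmented matrix [M | b].
R2 ← R2 + (5)·R1: [0, 4, 0, -2, 2, -2]
R3 ← R3 − R1: [0, -2, 0, 1, -1, -1]
R3 ← R3 + (1/2)·R2: [0, 0, 0, 0, 0, -2]
The echelon form has 3 nonzero rows; the last pivot sits in the augmented column, so rank(M) = 2 but rank([M|b]) = 3.
Since the ranks differ, the system is inconsistent.
It has no solutions.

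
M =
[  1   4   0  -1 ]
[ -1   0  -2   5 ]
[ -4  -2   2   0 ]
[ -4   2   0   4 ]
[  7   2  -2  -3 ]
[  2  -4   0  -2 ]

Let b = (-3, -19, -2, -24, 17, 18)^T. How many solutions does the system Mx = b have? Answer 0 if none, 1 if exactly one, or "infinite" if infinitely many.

infinite

Row reduce the augmented matrix [M | b].
R2 ← R2 + R1: [0, 4, -2, 4, -22]
R3 ← R3 + (4)·R1: [0, 14, 2, -4, -14]
R4 ← R4 + (4)·R1: [0, 18, 0, 0, -36]
R5 ← R5 − (7)·R1: [0, -26, -2, 4, 38]
R6 ← R6 − (2)·R1: [0, -12, 0, 0, 24]
R3 ← R3 − (7/2)·R2: [0, 0, 9, -18, 63]
R4 ← R4 − (9/2)·R2: [0, 0, 9, -18, 63]
R5 ← R5 + (13/2)·R2: [0, 0, -15, 30, -105]
R6 ← R6 + (3)·R2: [0, 0, -6, 12, -42]
R4 ← R4 − R3: [0, 0, 0, 0, 0]
R5 ← R5 + (5/3)·R3: [0, 0, 0, 0, 0]
R6 ← R6 + (2/3)·R3: [0, 0, 0, 0, 0]
The echelon form has 3 nonzero rows, and every pivot lies in the first 4 columns, so rank(M) = rank([M|b]) = 3.
The system is consistent.
rank = 3 < 4 unknowns, so there are infinitely many solutions.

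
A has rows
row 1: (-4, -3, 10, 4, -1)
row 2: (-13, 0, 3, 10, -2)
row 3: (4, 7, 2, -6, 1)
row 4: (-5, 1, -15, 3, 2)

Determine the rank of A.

4

Row reduce to echelon form.
R2 ← R2 − (13/4)·R1: [0, 39/4, -59/2, -3, 5/4]
R3 ← R3 + R1: [0, 4, 12, -2, 0]
R4 ← R4 − (5/4)·R1: [0, 19/4, -55/2, -2, 13/4]
R3 ← R3 − (16/39)·R2: [0, 0, 940/39, -10/13, -20/39]
R4 ← R4 − (19/39)·R2: [0, 0, -512/39, -7/13, 103/39]
R4 ← R4 + (128/235)·R3: [0, 0, 0, -45/47, 111/47]
Echelon form has 4 nonzero rows, so rank(A) = 4.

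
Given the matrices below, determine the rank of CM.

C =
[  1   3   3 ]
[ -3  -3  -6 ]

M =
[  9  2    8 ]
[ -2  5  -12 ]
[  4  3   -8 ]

2

First compute CM:
[[ 15,  26, -52],
 [-45, -39,  60]]
Now row reduce the product.
R2 ← R2 + (3)·R1: [0, 39, -96]
2 nonzero rows, so rank(CM) = 2.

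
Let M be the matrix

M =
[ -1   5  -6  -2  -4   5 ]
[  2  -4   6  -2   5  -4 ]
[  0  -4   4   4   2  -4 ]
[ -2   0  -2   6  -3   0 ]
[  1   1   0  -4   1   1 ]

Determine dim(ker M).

Row reduce to echelon form.
R2 ← R2 + (2)·R1: [0, 6, -6, -6, -3, 6]
R4 ← R4 − (2)·R1: [0, -10, 10, 10, 5, -10]
R5 ← R5 + R1: [0, 6, -6, -6, -3, 6]
R3 ← R3 + (2/3)·R2: [0, 0, 0, 0, 0, 0]
R4 ← R4 + (5/3)·R2: [0, 0, 0, 0, 0, 0]
R5 ← R5 − R2: [0, 0, 0, 0, 0, 0]
2 nonzero rows, so rank(M) = 2.
M has 6 columns; by rank–nullity, nullity = 6 − 2 = 4.

4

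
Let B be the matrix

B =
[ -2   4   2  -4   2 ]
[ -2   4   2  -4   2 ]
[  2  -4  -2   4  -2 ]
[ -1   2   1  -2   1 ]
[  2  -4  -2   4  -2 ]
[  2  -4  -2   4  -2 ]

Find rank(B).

Row reduce to echelon form.
R2 ← R2 − R1: [0, 0, 0, 0, 0]
R3 ← R3 + R1: [0, 0, 0, 0, 0]
R4 ← R4 − (1/2)·R1: [0, 0, 0, 0, 0]
R5 ← R5 + R1: [0, 0, 0, 0, 0]
R6 ← R6 + R1: [0, 0, 0, 0, 0]
Echelon form has 1 nonzero row, so rank(B) = 1.

1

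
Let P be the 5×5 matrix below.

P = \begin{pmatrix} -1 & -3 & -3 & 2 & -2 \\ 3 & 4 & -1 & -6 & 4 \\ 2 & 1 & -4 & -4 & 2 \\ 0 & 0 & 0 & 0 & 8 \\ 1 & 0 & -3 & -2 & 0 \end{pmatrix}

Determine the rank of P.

3

Row reduce to echelon form.
R2 ← R2 + (3)·R1: [0, -5, -10, 0, -2]
R3 ← R3 + (2)·R1: [0, -5, -10, 0, -2]
R5 ← R5 + R1: [0, -3, -6, 0, -2]
R3 ← R3 − R2: [0, 0, 0, 0, 0]
R5 ← R5 − (3/5)·R2: [0, 0, 0, 0, -4/5]
Swap R3 ↔ R4
R5 ← R5 + (1/10)·R3: [0, 0, 0, 0, 0]
Echelon form has 3 nonzero rows, so rank(P) = 3.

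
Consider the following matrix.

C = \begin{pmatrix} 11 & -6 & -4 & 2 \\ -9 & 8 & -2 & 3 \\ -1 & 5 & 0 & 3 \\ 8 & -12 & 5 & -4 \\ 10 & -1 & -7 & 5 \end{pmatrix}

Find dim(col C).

Row reduce to echelon form.
R2 ← R2 + (9/11)·R1: [0, 34/11, -58/11, 51/11]
R3 ← R3 + (1/11)·R1: [0, 49/11, -4/11, 35/11]
R4 ← R4 − (8/11)·R1: [0, -84/11, 87/11, -60/11]
R5 ← R5 − (10/11)·R1: [0, 49/11, -37/11, 35/11]
R3 ← R3 − (49/34)·R2: [0, 0, 123/17, -7/2]
R4 ← R4 + (42/17)·R2: [0, 0, -87/17, 6]
R5 ← R5 − (49/34)·R2: [0, 0, 72/17, -7/2]
R4 ← R4 + (29/41)·R3: [0, 0, 0, 289/82]
R5 ← R5 − (24/41)·R3: [0, 0, 0, -119/82]
R5 ← R5 + (7/17)·R4: [0, 0, 0, 0]
Echelon form has 4 nonzero rows, so rank(C) = 4.
The column space has dimension equal to the rank: 4.

4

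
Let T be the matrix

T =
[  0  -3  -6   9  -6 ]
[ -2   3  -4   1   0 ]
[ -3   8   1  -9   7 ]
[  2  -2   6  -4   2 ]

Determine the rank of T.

Row reduce to echelon form.
Swap R1 ↔ R2
R3 ← R3 − (3/2)·R1: [0, 7/2, 7, -21/2, 7]
R4 ← R4 + R1: [0, 1, 2, -3, 2]
R3 ← R3 + (7/6)·R2: [0, 0, 0, 0, 0]
R4 ← R4 + (1/3)·R2: [0, 0, 0, 0, 0]
Echelon form has 2 nonzero rows, so rank(T) = 2.

2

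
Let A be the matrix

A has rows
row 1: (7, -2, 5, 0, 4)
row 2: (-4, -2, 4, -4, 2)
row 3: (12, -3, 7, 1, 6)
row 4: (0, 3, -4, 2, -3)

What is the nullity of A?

Row reduce to echelon form.
R2 ← R2 + (4/7)·R1: [0, -22/7, 48/7, -4, 30/7]
R3 ← R3 − (12/7)·R1: [0, 3/7, -11/7, 1, -6/7]
R3 ← R3 + (3/22)·R2: [0, 0, -7/11, 5/11, -3/11]
R4 ← R4 + (21/22)·R2: [0, 0, 28/11, -20/11, 12/11]
R4 ← R4 + (4)·R3: [0, 0, 0, 0, 0]
3 nonzero rows, so rank(A) = 3.
A has 5 columns; by rank–nullity, nullity = 5 − 3 = 2.

2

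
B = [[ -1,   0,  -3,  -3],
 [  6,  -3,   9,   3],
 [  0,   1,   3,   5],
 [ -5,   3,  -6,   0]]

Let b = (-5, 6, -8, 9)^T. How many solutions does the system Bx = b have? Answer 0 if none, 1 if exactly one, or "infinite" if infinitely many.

0

Row reduce the augmented matrix [B | b].
R2 ← R2 + (6)·R1: [0, -3, -9, -15, -24]
R4 ← R4 − (5)·R1: [0, 3, 9, 15, 34]
R3 ← R3 + (1/3)·R2: [0, 0, 0, 0, -16]
R4 ← R4 + R2: [0, 0, 0, 0, 10]
R4 ← R4 + (5/8)·R3: [0, 0, 0, 0, 0]
The echelon form has 3 nonzero rows; the last pivot sits in the augmented column, so rank(B) = 2 but rank([B|b]) = 3.
Since the ranks differ, the system is inconsistent.
It has no solutions.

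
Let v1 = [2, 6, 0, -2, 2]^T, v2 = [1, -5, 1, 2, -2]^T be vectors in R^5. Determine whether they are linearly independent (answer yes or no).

Form the matrix with these vectors as rows and row reduce.
R2 ← R2 − (1/2)·R1: [0, -8, 1, 3, -3]
2 nonzero rows, so the 2 vectors span a space of dimension 2.
Since 2 = 2, the vectors are linearly independent.

yes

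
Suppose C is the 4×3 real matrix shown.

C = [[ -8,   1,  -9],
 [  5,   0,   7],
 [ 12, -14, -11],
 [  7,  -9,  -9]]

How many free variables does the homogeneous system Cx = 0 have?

0

Row reduce to echelon form.
R2 ← R2 + (5/8)·R1: [0, 5/8, 11/8]
R3 ← R3 + (3/2)·R1: [0, -25/2, -49/2]
R4 ← R4 + (7/8)·R1: [0, -65/8, -135/8]
R3 ← R3 + (20)·R2: [0, 0, 3]
R4 ← R4 + (13)·R2: [0, 0, 1]
R4 ← R4 − (1/3)·R3: [0, 0, 0]
3 nonzero rows, so rank(C) = 3.
C has 3 columns; by rank–nullity, nullity = 3 − 3 = 0.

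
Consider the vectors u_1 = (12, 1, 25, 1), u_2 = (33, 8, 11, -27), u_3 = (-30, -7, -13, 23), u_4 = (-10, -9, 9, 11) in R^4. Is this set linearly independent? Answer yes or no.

no

Form the matrix with these vectors as rows and row reduce.
R2 ← R2 − (11/4)·R1: [0, 21/4, -231/4, -119/4]
R3 ← R3 + (5/2)·R1: [0, -9/2, 99/2, 51/2]
R4 ← R4 + (5/6)·R1: [0, -49/6, 179/6, 71/6]
R3 ← R3 + (6/7)·R2: [0, 0, 0, 0]
R4 ← R4 + (14/9)·R2: [0, 0, -60, -310/9]
Swap R3 ↔ R4
3 nonzero rows, so the 4 vectors span a space of dimension 3.
Since 3 < 4, the vectors are linearly dependent.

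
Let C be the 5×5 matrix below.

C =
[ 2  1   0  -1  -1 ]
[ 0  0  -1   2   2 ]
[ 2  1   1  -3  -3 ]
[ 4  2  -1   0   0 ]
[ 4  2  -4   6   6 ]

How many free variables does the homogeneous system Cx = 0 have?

3

Row reduce to echelon form.
R3 ← R3 − R1: [0, 0, 1, -2, -2]
R4 ← R4 − (2)·R1: [0, 0, -1, 2, 2]
R5 ← R5 − (2)·R1: [0, 0, -4, 8, 8]
R3 ← R3 + R2: [0, 0, 0, 0, 0]
R4 ← R4 − R2: [0, 0, 0, 0, 0]
R5 ← R5 − (4)·R2: [0, 0, 0, 0, 0]
2 nonzero rows, so rank(C) = 2.
C has 5 columns; by rank–nullity, nullity = 5 − 2 = 3.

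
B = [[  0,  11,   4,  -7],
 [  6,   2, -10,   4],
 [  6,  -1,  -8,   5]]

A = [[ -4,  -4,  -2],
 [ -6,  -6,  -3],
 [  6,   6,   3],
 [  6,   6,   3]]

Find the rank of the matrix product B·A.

1

First compute BA:
[[-84, -84, -42],
 [-72, -72, -36],
 [-36, -36, -18]]
Now row reduce the product.
R2 ← R2 − (6/7)·R1: [0, 0, 0]
R3 ← R3 − (3/7)·R1: [0, 0, 0]
1 nonzero row, so rank(BA) = 1.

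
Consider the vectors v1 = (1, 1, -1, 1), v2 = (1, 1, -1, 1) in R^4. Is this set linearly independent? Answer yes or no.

no

Form the matrix with these vectors as rows and row reduce.
R2 ← R2 − R1: [0, 0, 0, 0]
1 nonzero row, so the 2 vectors span a space of dimension 1.
Since 1 < 2, the vectors are linearly dependent.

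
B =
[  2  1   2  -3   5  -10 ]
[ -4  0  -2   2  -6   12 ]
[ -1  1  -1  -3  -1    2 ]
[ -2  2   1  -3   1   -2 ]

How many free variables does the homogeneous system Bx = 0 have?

Row reduce to echelon form.
R2 ← R2 + (2)·R1: [0, 2, 2, -4, 4, -8]
R3 ← R3 + (1/2)·R1: [0, 3/2, 0, -9/2, 3/2, -3]
R4 ← R4 + R1: [0, 3, 3, -6, 6, -12]
R3 ← R3 − (3/4)·R2: [0, 0, -3/2, -3/2, -3/2, 3]
R4 ← R4 − (3/2)·R2: [0, 0, 0, 0, 0, 0]
3 nonzero rows, so rank(B) = 3.
B has 6 columns; by rank–nullity, nullity = 6 − 3 = 3.

3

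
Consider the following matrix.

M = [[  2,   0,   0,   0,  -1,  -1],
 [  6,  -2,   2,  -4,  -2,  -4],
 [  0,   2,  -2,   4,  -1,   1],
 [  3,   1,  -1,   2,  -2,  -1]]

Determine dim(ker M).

Row reduce to echelon form.
R2 ← R2 − (3)·R1: [0, -2, 2, -4, 1, -1]
R4 ← R4 − (3/2)·R1: [0, 1, -1, 2, -1/2, 1/2]
R3 ← R3 + R2: [0, 0, 0, 0, 0, 0]
R4 ← R4 + (1/2)·R2: [0, 0, 0, 0, 0, 0]
2 nonzero rows, so rank(M) = 2.
M has 6 columns; by rank–nullity, nullity = 6 − 2 = 4.

4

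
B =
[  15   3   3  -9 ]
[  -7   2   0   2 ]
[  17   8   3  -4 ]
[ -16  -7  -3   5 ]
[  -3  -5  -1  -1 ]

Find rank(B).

3

Row reduce to echelon form.
R2 ← R2 + (7/15)·R1: [0, 17/5, 7/5, -11/5]
R3 ← R3 − (17/15)·R1: [0, 23/5, -2/5, 31/5]
R4 ← R4 + (16/15)·R1: [0, -19/5, 1/5, -23/5]
R5 ← R5 + (1/5)·R1: [0, -22/5, -2/5, -14/5]
R3 ← R3 − (23/17)·R2: [0, 0, -39/17, 156/17]
R4 ← R4 + (19/17)·R2: [0, 0, 30/17, -120/17]
R5 ← R5 + (22/17)·R2: [0, 0, 24/17, -96/17]
R4 ← R4 + (10/13)·R3: [0, 0, 0, 0]
R5 ← R5 + (8/13)·R3: [0, 0, 0, 0]
Echelon form has 3 nonzero rows, so rank(B) = 3.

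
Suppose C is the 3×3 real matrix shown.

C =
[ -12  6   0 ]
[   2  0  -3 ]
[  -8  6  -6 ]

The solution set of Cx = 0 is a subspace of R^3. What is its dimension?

Row reduce to echelon form.
R2 ← R2 + (1/6)·R1: [0, 1, -3]
R3 ← R3 − (2/3)·R1: [0, 2, -6]
R3 ← R3 − (2)·R2: [0, 0, 0]
2 nonzero rows, so rank(C) = 2.
C has 3 columns; by rank–nullity, nullity = 3 − 2 = 1.

1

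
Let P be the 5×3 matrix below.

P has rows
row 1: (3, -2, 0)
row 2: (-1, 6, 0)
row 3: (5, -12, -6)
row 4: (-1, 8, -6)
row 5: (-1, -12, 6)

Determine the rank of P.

Row reduce to echelon form.
R2 ← R2 + (1/3)·R1: [0, 16/3, 0]
R3 ← R3 − (5/3)·R1: [0, -26/3, -6]
R4 ← R4 + (1/3)·R1: [0, 22/3, -6]
R5 ← R5 + (1/3)·R1: [0, -38/3, 6]
R3 ← R3 + (13/8)·R2: [0, 0, -6]
R4 ← R4 − (11/8)·R2: [0, 0, -6]
R5 ← R5 + (19/8)·R2: [0, 0, 6]
R4 ← R4 − R3: [0, 0, 0]
R5 ← R5 + R3: [0, 0, 0]
Echelon form has 3 nonzero rows, so rank(P) = 3.

3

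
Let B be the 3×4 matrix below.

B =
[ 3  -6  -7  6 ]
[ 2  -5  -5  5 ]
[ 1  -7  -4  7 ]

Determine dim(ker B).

2

Row reduce to echelon form.
R2 ← R2 − (2/3)·R1: [0, -1, -1/3, 1]
R3 ← R3 − (1/3)·R1: [0, -5, -5/3, 5]
R3 ← R3 − (5)·R2: [0, 0, 0, 0]
2 nonzero rows, so rank(B) = 2.
B has 4 columns; by rank–nullity, nullity = 4 − 2 = 2.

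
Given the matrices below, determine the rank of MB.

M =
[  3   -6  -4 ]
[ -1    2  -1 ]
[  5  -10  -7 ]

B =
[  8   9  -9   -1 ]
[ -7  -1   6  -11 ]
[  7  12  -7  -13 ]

2

First compute MB:
[[ 38, -15, -35, 115],
 [-29, -23,  28,  -8],
 [ 61, -29, -56, 196]]
Now row reduce the product.
R2 ← R2 + (29/38)·R1: [0, -1309/38, 49/38, 3031/38]
R3 ← R3 − (61/38)·R1: [0, -187/38, 7/38, 433/38]
R3 ← R3 − (1/7)·R2: [0, 0, 0, 0]
2 nonzero rows, so rank(MB) = 2.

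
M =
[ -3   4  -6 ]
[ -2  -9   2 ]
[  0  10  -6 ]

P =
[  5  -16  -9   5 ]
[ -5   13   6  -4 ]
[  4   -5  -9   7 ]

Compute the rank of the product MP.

3

First compute MP:
[[-59, 130, 105, -73],
 [ 43, -95, -54,  40],
 [-74, 160, 114, -82]]
Now row reduce the product.
R2 ← R2 + (43/59)·R1: [0, -15/59, 1329/59, -779/59]
R3 ← R3 − (74/59)·R1: [0, -180/59, -1044/59, 564/59]
R3 ← R3 − (12)·R2: [0, 0, -288, 168]
3 nonzero rows, so rank(MP) = 3.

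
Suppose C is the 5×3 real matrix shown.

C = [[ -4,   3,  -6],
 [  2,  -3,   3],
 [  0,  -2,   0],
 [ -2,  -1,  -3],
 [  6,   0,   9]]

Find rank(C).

Row reduce to echelon form.
R2 ← R2 + (1/2)·R1: [0, -3/2, 0]
R4 ← R4 − (1/2)·R1: [0, -5/2, 0]
R5 ← R5 + (3/2)·R1: [0, 9/2, 0]
R3 ← R3 − (4/3)·R2: [0, 0, 0]
R4 ← R4 − (5/3)·R2: [0, 0, 0]
R5 ← R5 + (3)·R2: [0, 0, 0]
Echelon form has 2 nonzero rows, so rank(C) = 2.

2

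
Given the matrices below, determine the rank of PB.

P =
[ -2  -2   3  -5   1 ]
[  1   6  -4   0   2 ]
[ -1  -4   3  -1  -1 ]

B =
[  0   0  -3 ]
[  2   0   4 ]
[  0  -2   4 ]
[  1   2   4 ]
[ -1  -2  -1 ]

2

First compute PB:
[[-10, -18, -11],
 [ 10,   4,   3],
 [ -8,  -6,  -4]]
Now row reduce the product.
R2 ← R2 + R1: [0, -14, -8]
R3 ← R3 − (4/5)·R1: [0, 42/5, 24/5]
R3 ← R3 + (3/5)·R2: [0, 0, 0]
2 nonzero rows, so rank(PB) = 2.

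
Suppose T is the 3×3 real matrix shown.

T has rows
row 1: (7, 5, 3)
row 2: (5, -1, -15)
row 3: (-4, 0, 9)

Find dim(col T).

Row reduce to echelon form.
R2 ← R2 − (5/7)·R1: [0, -32/7, -120/7]
R3 ← R3 + (4/7)·R1: [0, 20/7, 75/7]
R3 ← R3 + (5/8)·R2: [0, 0, 0]
Echelon form has 2 nonzero rows, so rank(T) = 2.
The column space has dimension equal to the rank: 2.

2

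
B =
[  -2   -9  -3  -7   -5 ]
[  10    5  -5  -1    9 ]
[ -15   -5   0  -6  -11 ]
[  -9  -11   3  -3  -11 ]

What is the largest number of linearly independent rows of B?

3

Row reduce to echelon form.
R2 ← R2 + (5)·R1: [0, -40, -20, -36, -16]
R3 ← R3 − (15/2)·R1: [0, 125/2, 45/2, 93/2, 53/2]
R4 ← R4 − (9/2)·R1: [0, 59/2, 33/2, 57/2, 23/2]
R3 ← R3 + (25/16)·R2: [0, 0, -35/4, -39/4, 3/2]
R4 ← R4 + (59/80)·R2: [0, 0, 7/4, 39/20, -3/10]
R4 ← R4 + (1/5)·R3: [0, 0, 0, 0, 0]
Echelon form has 3 nonzero rows, so rank(B) = 3.
The rank gives the maximum number of linearly independent rows: 3.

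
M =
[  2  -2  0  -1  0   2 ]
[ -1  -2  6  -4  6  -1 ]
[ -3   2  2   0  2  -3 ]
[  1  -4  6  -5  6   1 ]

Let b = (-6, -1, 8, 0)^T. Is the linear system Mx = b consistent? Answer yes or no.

no

Row reduce the augmented matrix [M | b].
R2 ← R2 + (1/2)·R1: [0, -3, 6, -9/2, 6, 0, -4]
R3 ← R3 + (3/2)·R1: [0, -1, 2, -3/2, 2, 0, -1]
R4 ← R4 − (1/2)·R1: [0, -3, 6, -9/2, 6, 0, 3]
R3 ← R3 − (1/3)·R2: [0, 0, 0, 0, 0, 0, 1/3]
R4 ← R4 − R2: [0, 0, 0, 0, 0, 0, 7]
R4 ← R4 − (21)·R3: [0, 0, 0, 0, 0, 0, 0]
The echelon form has 3 nonzero rows; the last pivot sits in the augmented column, so rank(M) = 2 but rank([M|b]) = 3.
Since the ranks differ, the system is inconsistent.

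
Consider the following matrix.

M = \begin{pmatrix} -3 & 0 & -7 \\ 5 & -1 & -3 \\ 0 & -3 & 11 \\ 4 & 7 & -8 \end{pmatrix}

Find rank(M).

Row reduce to echelon form.
R2 ← R2 + (5/3)·R1: [0, -1, -44/3]
R4 ← R4 + (4/3)·R1: [0, 7, -52/3]
R3 ← R3 − (3)·R2: [0, 0, 55]
R4 ← R4 + (7)·R2: [0, 0, -120]
R4 ← R4 + (24/11)·R3: [0, 0, 0]
Echelon form has 3 nonzero rows, so rank(M) = 3.

3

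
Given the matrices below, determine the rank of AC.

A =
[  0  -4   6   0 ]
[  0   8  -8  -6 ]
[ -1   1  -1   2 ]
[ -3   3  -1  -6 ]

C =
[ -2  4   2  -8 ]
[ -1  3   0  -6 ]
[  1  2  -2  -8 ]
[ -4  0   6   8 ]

3

First compute AC:
[[ 10,   0, -12, -24],
 [  8,   8, -20, -32],
 [ -8,  -3,  12,  26],
 [ 26,  -5, -40, -34]]
Now row reduce the product.
R2 ← R2 − (4/5)·R1: [0, 8, -52/5, -64/5]
R3 ← R3 + (4/5)·R1: [0, -3, 12/5, 34/5]
R4 ← R4 − (13/5)·R1: [0, -5, -44/5, 142/5]
R3 ← R3 + (3/8)·R2: [0, 0, -3/2, 2]
R4 ← R4 + (5/8)·R2: [0, 0, -153/10, 102/5]
R4 ← R4 − (51/5)·R3: [0, 0, 0, 0]
3 nonzero rows, so rank(AC) = 3.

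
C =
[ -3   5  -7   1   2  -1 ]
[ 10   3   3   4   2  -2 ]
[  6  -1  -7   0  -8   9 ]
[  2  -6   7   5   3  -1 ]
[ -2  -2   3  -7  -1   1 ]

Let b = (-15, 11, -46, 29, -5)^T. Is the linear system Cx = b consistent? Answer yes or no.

Row reduce the augmented matrix [C | b].
R2 ← R2 + (10/3)·R1: [0, 59/3, -61/3, 22/3, 26/3, -16/3, -39]
R3 ← R3 + (2)·R1: [0, 9, -21, 2, -4, 7, -76]
R4 ← R4 + (2/3)·R1: [0, -8/3, 7/3, 17/3, 13/3, -5/3, 19]
R5 ← R5 − (2/3)·R1: [0, -16/3, 23/3, -23/3, -7/3, 5/3, 5]
R3 ← R3 − (27/59)·R2: [0, 0, -690/59, -80/59, -470/59, 557/59, -3431/59]
R4 ← R4 + (8/59)·R2: [0, 0, -25/59, 393/59, 325/59, -141/59, 809/59]
R5 ← R5 + (16/59)·R2: [0, 0, 127/59, -335/59, 1/59, 13/59, -329/59]
R4 ← R4 − (5/138)·R3: [0, 0, 0, 463/69, 400/69, -377/138, 2183/138]
R5 ← R5 + (127/690)·R3: [0, 0, 0, -409/69, -100/69, 1351/690, -11233/690]
R5 ← R5 + (409/463)·R4: [0, 0, 0, 0, 1700/463, -1054/2315, -5338/2315]
The echelon form has 5 nonzero rows, and every pivot lies in the first 6 columns, so rank(C) = rank([C|b]) = 5.
The system is consistent.

yes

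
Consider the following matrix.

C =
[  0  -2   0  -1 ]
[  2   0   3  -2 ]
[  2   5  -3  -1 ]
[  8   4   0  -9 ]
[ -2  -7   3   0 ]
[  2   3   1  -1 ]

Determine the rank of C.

3

Row reduce to echelon form.
Swap R1 ↔ R2
R3 ← R3 − R1: [0, 5, -6, 1]
R4 ← R4 − (4)·R1: [0, 4, -12, -1]
R5 ← R5 + R1: [0, -7, 6, -2]
R6 ← R6 − R1: [0, 3, -2, 1]
R3 ← R3 + (5/2)·R2: [0, 0, -6, -3/2]
R4 ← R4 + (2)·R2: [0, 0, -12, -3]
R5 ← R5 − (7/2)·R2: [0, 0, 6, 3/2]
R6 ← R6 + (3/2)·R2: [0, 0, -2, -1/2]
R4 ← R4 − (2)·R3: [0, 0, 0, 0]
R5 ← R5 + R3: [0, 0, 0, 0]
R6 ← R6 − (1/3)·R3: [0, 0, 0, 0]
Echelon form has 3 nonzero rows, so rank(C) = 3.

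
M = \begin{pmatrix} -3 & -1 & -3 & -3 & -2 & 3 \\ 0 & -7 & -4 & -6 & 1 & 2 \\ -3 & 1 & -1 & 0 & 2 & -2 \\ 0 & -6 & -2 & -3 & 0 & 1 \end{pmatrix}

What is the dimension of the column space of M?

4

Row reduce to echelon form.
R3 ← R3 − R1: [0, 2, 2, 3, 4, -5]
R3 ← R3 + (2/7)·R2: [0, 0, 6/7, 9/7, 30/7, -31/7]
R4 ← R4 − (6/7)·R2: [0, 0, 10/7, 15/7, -6/7, -5/7]
R4 ← R4 − (5/3)·R3: [0, 0, 0, 0, -8, 20/3]
Echelon form has 4 nonzero rows, so rank(M) = 4.
The column space has dimension equal to the rank: 4.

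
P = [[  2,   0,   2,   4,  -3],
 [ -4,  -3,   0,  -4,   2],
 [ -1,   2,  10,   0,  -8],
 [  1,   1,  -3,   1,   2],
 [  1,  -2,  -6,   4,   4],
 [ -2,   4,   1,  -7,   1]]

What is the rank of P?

4

Row reduce to echelon form.
R2 ← R2 + (2)·R1: [0, -3, 4, 4, -4]
R3 ← R3 + (1/2)·R1: [0, 2, 11, 2, -19/2]
R4 ← R4 − (1/2)·R1: [0, 1, -4, -1, 7/2]
R5 ← R5 − (1/2)·R1: [0, -2, -7, 2, 11/2]
R6 ← R6 + R1: [0, 4, 3, -3, -2]
R3 ← R3 + (2/3)·R2: [0, 0, 41/3, 14/3, -73/6]
R4 ← R4 + (1/3)·R2: [0, 0, -8/3, 1/3, 13/6]
R5 ← R5 − (2/3)·R2: [0, 0, -29/3, -2/3, 49/6]
R6 ← R6 + (4/3)·R2: [0, 0, 25/3, 7/3, -22/3]
R4 ← R4 + (8/41)·R3: [0, 0, 0, 51/41, -17/82]
R5 ← R5 + (29/41)·R3: [0, 0, 0, 108/41, -18/41]
R6 ← R6 − (25/41)·R3: [0, 0, 0, -21/41, 7/82]
R5 ← R5 − (36/17)·R4: [0, 0, 0, 0, 0]
R6 ← R6 + (7/17)·R4: [0, 0, 0, 0, 0]
Echelon form has 4 nonzero rows, so rank(P) = 4.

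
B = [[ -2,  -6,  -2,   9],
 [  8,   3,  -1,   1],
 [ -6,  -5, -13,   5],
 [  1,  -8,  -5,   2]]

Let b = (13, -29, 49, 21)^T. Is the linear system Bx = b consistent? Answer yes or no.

yes

Row reduce the augmented matrix [B | b].
R2 ← R2 + (4)·R1: [0, -21, -9, 37, 23]
R3 ← R3 − (3)·R1: [0, 13, -7, -22, 10]
R4 ← R4 + (1/2)·R1: [0, -11, -6, 13/2, 55/2]
R3 ← R3 + (13/21)·R2: [0, 0, -88/7, 19/21, 509/21]
R4 ← R4 − (11/21)·R2: [0, 0, -9/7, -541/42, 649/42]
R4 ← R4 − (9/88)·R3: [0, 0, 0, -3425/264, 3425/264]
The echelon form has 4 nonzero rows, and every pivot lies in the first 4 columns, so rank(B) = rank([B|b]) = 4.
The system is consistent.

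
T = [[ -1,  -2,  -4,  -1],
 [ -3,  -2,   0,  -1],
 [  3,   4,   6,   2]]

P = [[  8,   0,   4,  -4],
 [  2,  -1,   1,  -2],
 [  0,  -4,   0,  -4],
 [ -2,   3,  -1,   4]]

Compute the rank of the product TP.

2

First compute TP:
[[-10,  15,  -5,  20],
 [-26,  -1, -13,  12],
 [ 28, -22,  14, -36]]
Now row reduce the product.
R2 ← R2 − (13/5)·R1: [0, -40, 0, -40]
R3 ← R3 + (14/5)·R1: [0, 20, 0, 20]
R3 ← R3 + (1/2)·R2: [0, 0, 0, 0]
2 nonzero rows, so rank(TP) = 2.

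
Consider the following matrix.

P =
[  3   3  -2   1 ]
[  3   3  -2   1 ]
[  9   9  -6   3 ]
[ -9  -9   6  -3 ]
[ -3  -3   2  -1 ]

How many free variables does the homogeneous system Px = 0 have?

3

Row reduce to echelon form.
R2 ← R2 − R1: [0, 0, 0, 0]
R3 ← R3 − (3)·R1: [0, 0, 0, 0]
R4 ← R4 + (3)·R1: [0, 0, 0, 0]
R5 ← R5 + R1: [0, 0, 0, 0]
1 nonzero row, so rank(P) = 1.
P has 4 columns; by rank–nullity, nullity = 4 − 1 = 3.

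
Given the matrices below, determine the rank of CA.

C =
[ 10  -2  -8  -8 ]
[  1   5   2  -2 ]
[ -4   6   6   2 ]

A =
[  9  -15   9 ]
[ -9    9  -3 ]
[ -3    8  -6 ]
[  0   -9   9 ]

2

First compute CA:
[[132, -160,  72],
 [-42,  64, -36],
 [-108, 144, -72]]
Now row reduce the product.
R2 ← R2 + (7/22)·R1: [0, 144/11, -144/11]
R3 ← R3 + (9/11)·R1: [0, 144/11, -144/11]
R3 ← R3 − R2: [0, 0, 0]
2 nonzero rows, so rank(CA) = 2.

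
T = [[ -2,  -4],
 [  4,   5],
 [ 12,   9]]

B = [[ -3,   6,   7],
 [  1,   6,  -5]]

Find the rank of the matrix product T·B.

First compute TB:
[[  2, -36,   6],
 [ -7,  54,   3],
 [-27, 126,  39]]
Now row reduce the product.
R2 ← R2 + (7/2)·R1: [0, -72, 24]
R3 ← R3 + (27/2)·R1: [0, -360, 120]
R3 ← R3 − (5)·R2: [0, 0, 0]
2 nonzero rows, so rank(TB) = 2.

2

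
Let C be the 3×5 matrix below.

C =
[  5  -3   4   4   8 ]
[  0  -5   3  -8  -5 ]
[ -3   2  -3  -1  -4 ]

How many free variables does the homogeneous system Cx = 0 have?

2

Row reduce to echelon form.
R3 ← R3 + (3/5)·R1: [0, 1/5, -3/5, 7/5, 4/5]
R3 ← R3 + (1/25)·R2: [0, 0, -12/25, 27/25, 3/5]
3 nonzero rows, so rank(C) = 3.
C has 5 columns; by rank–nullity, nullity = 5 − 3 = 2.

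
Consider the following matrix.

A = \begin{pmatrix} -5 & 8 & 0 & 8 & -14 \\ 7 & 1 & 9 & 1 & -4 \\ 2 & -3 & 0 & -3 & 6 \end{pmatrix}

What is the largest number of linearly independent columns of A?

Row reduce to echelon form.
R2 ← R2 + (7/5)·R1: [0, 61/5, 9, 61/5, -118/5]
R3 ← R3 + (2/5)·R1: [0, 1/5, 0, 1/5, 2/5]
R3 ← R3 − (1/61)·R2: [0, 0, -9/61, 0, 48/61]
Echelon form has 3 nonzero rows, so rank(A) = 3.
The rank gives the maximum number of linearly independent columns: 3.

3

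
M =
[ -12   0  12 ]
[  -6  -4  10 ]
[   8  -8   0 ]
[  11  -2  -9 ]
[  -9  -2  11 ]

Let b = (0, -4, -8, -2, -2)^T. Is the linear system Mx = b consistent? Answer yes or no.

Row reduce the augmented matrix [M | b].
R2 ← R2 − (1/2)·R1: [0, -4, 4, -4]
R3 ← R3 + (2/3)·R1: [0, -8, 8, -8]
R4 ← R4 + (11/12)·R1: [0, -2, 2, -2]
R5 ← R5 − (3/4)·R1: [0, -2, 2, -2]
R3 ← R3 − (2)·R2: [0, 0, 0, 0]
R4 ← R4 − (1/2)·R2: [0, 0, 0, 0]
R5 ← R5 − (1/2)·R2: [0, 0, 0, 0]
The echelon form has 2 nonzero rows, and every pivot lies in the first 3 columns, so rank(M) = rank([M|b]) = 2.
The system is consistent.

yes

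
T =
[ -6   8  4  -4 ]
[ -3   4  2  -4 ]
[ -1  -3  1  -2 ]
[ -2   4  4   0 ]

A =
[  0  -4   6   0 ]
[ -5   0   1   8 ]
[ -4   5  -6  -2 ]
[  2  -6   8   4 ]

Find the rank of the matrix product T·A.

3

First compute TA:
[[-64,  68, -84,  40],
 [-36,  46, -58,  12],
 [  7,  21, -31, -34],
 [-36,  28, -32,  24]]
Now row reduce the product.
R2 ← R2 − (9/16)·R1: [0, 31/4, -43/4, -21/2]
R3 ← R3 + (7/64)·R1: [0, 455/16, -643/16, -237/8]
R4 ← R4 − (9/16)·R1: [0, -41/4, 61/4, 3/2]
R3 ← R3 − (455/124)·R2: [0, 0, -23/31, 276/31]
R4 ← R4 + (41/31)·R2: [0, 0, 32/31, -384/31]
R4 ← R4 + (32/23)·R3: [0, 0, 0, 0]
3 nonzero rows, so rank(TA) = 3.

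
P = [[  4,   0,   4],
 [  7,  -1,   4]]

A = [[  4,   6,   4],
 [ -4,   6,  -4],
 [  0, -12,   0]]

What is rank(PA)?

First compute PA:
[[ 16, -24,  16],
 [ 32, -12,  32]]
Now row reduce the product.
R2 ← R2 − (2)·R1: [0, 36, 0]
2 nonzero rows, so rank(PA) = 2.

2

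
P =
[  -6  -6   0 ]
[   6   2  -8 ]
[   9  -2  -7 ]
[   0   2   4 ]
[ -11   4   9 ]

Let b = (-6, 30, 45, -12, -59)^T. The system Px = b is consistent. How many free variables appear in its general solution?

0

Row reduce the augmented matrix [P | b].
R2 ← R2 + R1: [0, -4, -8, 24]
R3 ← R3 + (3/2)·R1: [0, -11, -7, 36]
R5 ← R5 − (11/6)·R1: [0, 15, 9, -48]
R3 ← R3 − (11/4)·R2: [0, 0, 15, -30]
R4 ← R4 + (1/2)·R2: [0, 0, 0, 0]
R5 ← R5 + (15/4)·R2: [0, 0, -21, 42]
R5 ← R5 + (7/5)·R3: [0, 0, 0, 0]
The echelon form has 3 nonzero rows, and every pivot lies in the first 3 columns, so rank(P) = rank([P|b]) = 3.
The system is consistent.
Free variables = (unknowns) − (rank) = 3 − 3 = 0.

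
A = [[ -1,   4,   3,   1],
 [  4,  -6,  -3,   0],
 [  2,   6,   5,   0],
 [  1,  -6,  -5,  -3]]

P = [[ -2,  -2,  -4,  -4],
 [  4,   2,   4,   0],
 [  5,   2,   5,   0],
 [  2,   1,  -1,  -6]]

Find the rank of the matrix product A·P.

First compute AP:
[[ 35,  17,  34,  -2],
 [-47, -26, -55, -16],
 [ 45,  18,  41,  -8],
 [-57, -27, -50,  14]]
Now row reduce the product.
R2 ← R2 + (47/35)·R1: [0, -111/35, -327/35, -654/35]
R3 ← R3 − (9/7)·R1: [0, -27/7, -19/7, -38/7]
R4 ← R4 + (57/35)·R1: [0, 24/35, 188/35, 376/35]
R3 ← R3 − (45/37)·R2: [0, 0, 320/37, 640/37]
R4 ← R4 + (8/37)·R2: [0, 0, 124/37, 248/37]
R4 ← R4 − (31/80)·R3: [0, 0, 0, 0]
3 nonzero rows, so rank(AP) = 3.

3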